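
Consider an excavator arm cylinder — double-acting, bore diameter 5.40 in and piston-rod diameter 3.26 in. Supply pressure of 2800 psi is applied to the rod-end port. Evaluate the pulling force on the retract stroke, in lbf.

F ≈ 40800 lbf

Rod-side annular area A_ann = π/4 × (5.40² − 3.26²) = 14.56 in^2
On retraction the pressure acts on the annular area (bore minus rod).
F = P × A_ann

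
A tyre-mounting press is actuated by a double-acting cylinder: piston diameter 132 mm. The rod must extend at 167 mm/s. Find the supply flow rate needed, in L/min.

Q ≈ 137 L/min

Cap-side area A_cap = π/4 × (132 mm)² = 13680 mm^2
Q = A × v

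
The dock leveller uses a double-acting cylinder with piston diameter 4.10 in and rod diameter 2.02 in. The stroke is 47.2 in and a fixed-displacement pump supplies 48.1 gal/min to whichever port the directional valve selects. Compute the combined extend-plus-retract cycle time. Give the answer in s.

Cap-side area A_cap = π/4 × (4.10 in)² = 13.20 in^2
Rod-side annular area A_ann = π/4 × (4.10² − 2.02²) = 9.998 in^2
t_ext = A_cap·L/Q = 3.365 s
t_ret = A_ann·L/Q = 2.548 s
t_cycle = t_ext + t_ret

t ≈ 5.91 s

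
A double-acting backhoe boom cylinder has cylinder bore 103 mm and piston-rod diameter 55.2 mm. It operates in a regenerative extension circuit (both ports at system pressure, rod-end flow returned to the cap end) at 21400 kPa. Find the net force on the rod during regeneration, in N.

F ≈ 51200 N

With equal pressure on both faces, forces on the annular region cancel; the net push is pressure × rod cross-section.
Rod cross-section A_rod = π/4 × (55.2 mm)² = 2393 mm^2
F = P × A_rod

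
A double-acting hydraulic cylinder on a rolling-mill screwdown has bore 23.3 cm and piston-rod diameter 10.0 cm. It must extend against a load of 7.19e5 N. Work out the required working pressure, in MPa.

P ≈ 16.9 MPa

Cap-side area A_cap = π/4 × (23.3 cm)² = 426.4 cm^2
P = F / A = 7.19e5 N / A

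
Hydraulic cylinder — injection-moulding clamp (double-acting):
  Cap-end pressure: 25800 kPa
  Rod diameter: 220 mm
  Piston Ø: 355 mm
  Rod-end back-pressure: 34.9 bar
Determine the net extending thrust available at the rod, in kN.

F ≈ 2340 kN

Cap-side area A_cap = π/4 × (355 mm)² = 98980 mm^2
Rod-side annular area A_ann = π/4 × (355² − 220²) = 60970 mm^2
Net thrust = P_cap·A_cap − P_rod·A_ann = 2554 kN − 212.8 kN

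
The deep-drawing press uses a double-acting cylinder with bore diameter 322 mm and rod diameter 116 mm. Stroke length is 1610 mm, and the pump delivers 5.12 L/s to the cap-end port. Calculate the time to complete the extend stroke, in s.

Cap-side area A_cap = π/4 × (322 mm)² = 81430 mm^2
Swept volume V = A × L; t = V / Q = A·L / Q

t ≈ 25.6 s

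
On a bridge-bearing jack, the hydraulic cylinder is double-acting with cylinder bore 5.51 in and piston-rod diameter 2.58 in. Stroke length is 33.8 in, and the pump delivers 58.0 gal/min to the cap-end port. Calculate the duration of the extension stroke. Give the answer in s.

Cap-side area A_cap = π/4 × (5.51 in)² = 23.84 in^2
Swept volume V = A × L; t = V / Q = A·L / Q

t ≈ 3.61 s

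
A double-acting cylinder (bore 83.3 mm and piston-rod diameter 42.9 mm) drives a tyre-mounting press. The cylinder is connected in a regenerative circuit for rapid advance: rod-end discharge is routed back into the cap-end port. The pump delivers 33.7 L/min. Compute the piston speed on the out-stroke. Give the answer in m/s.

v ≈ 0.389 m/s

In regeneration the rod-end outflow joins the pump flow into the cap end, so the net volume the pump must supply per unit advance equals the rod cross-section area.
Rod cross-section A_rod = π/4 × (42.9 mm)² = 1445 mm^2
v = Q_pump / A_rod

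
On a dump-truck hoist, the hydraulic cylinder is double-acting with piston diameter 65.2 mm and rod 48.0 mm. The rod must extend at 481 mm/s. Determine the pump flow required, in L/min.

Cap-side area A_cap = π/4 × (65.2 mm)² = 3339 mm^2
Q = A × v

Q ≈ 96.4 L/min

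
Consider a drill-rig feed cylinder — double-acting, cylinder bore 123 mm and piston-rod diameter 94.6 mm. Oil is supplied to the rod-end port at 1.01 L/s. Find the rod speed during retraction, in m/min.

v ≈ 12.5 m/min

Rod-side annular area A_ann = π/4 × (123² − 94.6²) = 4854 mm^2
Flow into the rod-end port fills the annular volume.
v = Q / A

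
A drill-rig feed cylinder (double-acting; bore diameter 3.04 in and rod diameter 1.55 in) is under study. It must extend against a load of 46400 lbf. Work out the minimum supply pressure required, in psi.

P ≈ 6390 psi

Cap-side area A_cap = π/4 × (3.04 in)² = 7.258 in^2
P = F / A = 46400 lbf / A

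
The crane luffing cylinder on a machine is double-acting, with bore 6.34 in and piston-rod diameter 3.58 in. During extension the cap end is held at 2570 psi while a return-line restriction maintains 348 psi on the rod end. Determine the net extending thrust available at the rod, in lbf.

F ≈ 73700 lbf

Cap-side area A_cap = π/4 × (6.34 in)² = 31.57 in^2
Rod-side annular area A_ann = π/4 × (6.34² − 3.58²) = 21.50 in^2
Net thrust = P_cap·A_cap − P_rod·A_ann = 81130 lbf − 7483 lbf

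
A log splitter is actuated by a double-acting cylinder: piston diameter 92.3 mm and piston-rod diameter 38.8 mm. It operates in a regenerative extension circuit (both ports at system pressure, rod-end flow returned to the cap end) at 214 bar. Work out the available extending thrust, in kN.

With equal pressure on both faces, forces on the annular region cancel; the net push is pressure × rod cross-section.
Rod cross-section A_rod = π/4 × (38.8 mm)² = 1182 mm^2
F = P × A_rod

F ≈ 25.3 kN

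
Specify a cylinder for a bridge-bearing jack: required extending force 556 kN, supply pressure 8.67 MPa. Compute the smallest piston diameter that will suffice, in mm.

Extension force acts on the full piston face: F = P × (π/4)D².
D = √(4F / (πP)) = √(4 × 556 kN / (π × 8.67 MPa))

D ≈ 286 mm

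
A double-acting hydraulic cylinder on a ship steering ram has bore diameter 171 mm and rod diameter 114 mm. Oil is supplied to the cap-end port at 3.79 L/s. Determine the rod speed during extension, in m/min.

v ≈ 9.90 m/min

Cap-side area A_cap = π/4 × (171 mm)² = 22970 mm^2
v = Q / A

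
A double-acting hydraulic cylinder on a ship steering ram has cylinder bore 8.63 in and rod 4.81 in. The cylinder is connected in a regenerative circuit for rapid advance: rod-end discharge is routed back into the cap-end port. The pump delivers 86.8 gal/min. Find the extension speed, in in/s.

In regeneration the rod-end outflow joins the pump flow into the cap end, so the net volume the pump must supply per unit advance equals the rod cross-section area.
Rod cross-section A_rod = π/4 × (4.81 in)² = 18.17 in^2
v = Q_pump / A_rod

v ≈ 18.4 in/s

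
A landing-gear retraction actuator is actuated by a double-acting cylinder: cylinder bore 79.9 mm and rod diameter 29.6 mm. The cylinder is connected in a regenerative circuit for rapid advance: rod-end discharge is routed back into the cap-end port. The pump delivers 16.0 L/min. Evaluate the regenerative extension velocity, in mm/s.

v ≈ 388 mm/s

In regeneration the rod-end outflow joins the pump flow into the cap end, so the net volume the pump must supply per unit advance equals the rod cross-section area.
Rod cross-section A_rod = π/4 × (29.6 mm)² = 688.1 mm^2
v = Q_pump / A_rod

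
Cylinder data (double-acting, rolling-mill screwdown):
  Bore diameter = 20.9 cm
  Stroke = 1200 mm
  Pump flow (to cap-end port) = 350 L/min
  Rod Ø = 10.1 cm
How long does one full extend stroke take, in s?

Cap-side area A_cap = π/4 × (20.9 cm)² = 343.1 cm^2
Swept volume V = A × L; t = V / Q = A·L / Q

t ≈ 7.06 s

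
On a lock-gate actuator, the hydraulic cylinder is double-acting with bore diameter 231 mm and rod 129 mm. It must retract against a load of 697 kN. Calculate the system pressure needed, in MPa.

Rod-side annular area A_ann = π/4 × (231² − 129²) = 28840 mm^2
Retraction: pressure acts on the annular area.
P = F / A = 697 kN / A

P ≈ 24.2 MPa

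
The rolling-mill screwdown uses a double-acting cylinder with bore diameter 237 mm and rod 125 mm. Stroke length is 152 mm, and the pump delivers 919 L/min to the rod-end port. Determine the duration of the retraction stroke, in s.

Rod-side annular area A_ann = π/4 × (237² − 125²) = 31840 mm^2
Swept volume V = A × L; t = V / Q = A·L / Q

t ≈ 0.316 s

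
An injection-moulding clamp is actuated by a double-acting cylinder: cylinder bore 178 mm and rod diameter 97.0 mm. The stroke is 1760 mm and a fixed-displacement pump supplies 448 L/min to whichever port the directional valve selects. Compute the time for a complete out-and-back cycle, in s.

Cap-side area A_cap = π/4 × (178 mm)² = 24880 mm^2
Rod-side annular area A_ann = π/4 × (178² − 97.0²) = 17490 mm^2
t_ext = A_cap·L/Q = 5.866 s
t_ret = A_ann·L/Q = 4.124 s
t_cycle = t_ext + t_ret

t ≈ 9.99 s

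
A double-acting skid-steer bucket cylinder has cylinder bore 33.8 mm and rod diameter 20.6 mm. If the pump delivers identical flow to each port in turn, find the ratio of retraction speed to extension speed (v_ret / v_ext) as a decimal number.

Cap-side area A_cap = π/4 × (33.8 mm)² = 897.3 mm^2
Rod-side annular area A_ann = π/4 × (33.8² − 20.6²) = 564.0 mm^2
For equal Q, v ∝ 1/A, so v_ret/v_ext = A_cap/A_ann.

v_ret/v_ext ≈ 1.59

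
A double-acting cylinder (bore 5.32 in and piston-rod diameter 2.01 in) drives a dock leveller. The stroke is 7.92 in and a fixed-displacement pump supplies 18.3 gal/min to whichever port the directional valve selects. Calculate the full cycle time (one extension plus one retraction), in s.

t ≈ 4.64 s

Cap-side area A_cap = π/4 × (5.32 in)² = 22.23 in^2
Rod-side annular area A_ann = π/4 × (5.32² − 2.01²) = 19.06 in^2
t_ext = A_cap·L/Q = 2.499 s
t_ret = A_ann·L/Q = 2.142 s
t_cycle = t_ext + t_ret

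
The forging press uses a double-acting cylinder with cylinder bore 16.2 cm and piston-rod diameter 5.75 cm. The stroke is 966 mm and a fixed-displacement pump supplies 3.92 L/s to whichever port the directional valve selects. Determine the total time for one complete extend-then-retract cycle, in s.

t ≈ 9.52 s

Cap-side area A_cap = π/4 × (16.2 cm)² = 206.1 cm^2
Rod-side annular area A_ann = π/4 × (16.2² − 5.75²) = 180.2 cm^2
t_ext = A_cap·L/Q = 5.079 s
t_ret = A_ann·L/Q = 4.439 s
t_cycle = t_ext + t_ret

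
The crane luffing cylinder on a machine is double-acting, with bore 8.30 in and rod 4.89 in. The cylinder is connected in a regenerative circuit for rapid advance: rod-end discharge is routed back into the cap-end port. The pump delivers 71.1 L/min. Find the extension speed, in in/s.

In regeneration the rod-end outflow joins the pump flow into the cap end, so the net volume the pump must supply per unit advance equals the rod cross-section area.
Rod cross-section A_rod = π/4 × (4.89 in)² = 18.78 in^2
v = Q_pump / A_rod

v ≈ 3.85 in/s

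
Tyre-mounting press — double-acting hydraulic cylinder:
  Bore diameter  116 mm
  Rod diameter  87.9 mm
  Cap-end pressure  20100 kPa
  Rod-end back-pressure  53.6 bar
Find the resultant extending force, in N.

Cap-side area A_cap = π/4 × (116 mm)² = 10570 mm^2
Rod-side annular area A_ann = π/4 × (116² − 87.9²) = 4500 mm^2
Net thrust = P_cap·A_cap − P_rod·A_ann = 2.124e5 N − 24120 N

F ≈ 1.88e5 N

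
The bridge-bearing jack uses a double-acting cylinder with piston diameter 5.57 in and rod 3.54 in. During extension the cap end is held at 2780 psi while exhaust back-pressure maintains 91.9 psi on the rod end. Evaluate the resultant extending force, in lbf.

Cap-side area A_cap = π/4 × (5.57 in)² = 24.37 in^2
Rod-side annular area A_ann = π/4 × (5.57² − 3.54²) = 14.52 in^2
Net thrust = P_cap·A_cap − P_rod·A_ann = 67740 lbf − 1335 lbf

F ≈ 66400 lbf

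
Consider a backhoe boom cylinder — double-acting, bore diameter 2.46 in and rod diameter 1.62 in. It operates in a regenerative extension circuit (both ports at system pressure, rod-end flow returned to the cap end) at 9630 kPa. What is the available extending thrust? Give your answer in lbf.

With equal pressure on both faces, forces on the annular region cancel; the net push is pressure × rod cross-section.
Rod cross-section A_rod = π/4 × (1.62 in)² = 2.061 in^2
F = P × A_rod

F ≈ 2880 lbf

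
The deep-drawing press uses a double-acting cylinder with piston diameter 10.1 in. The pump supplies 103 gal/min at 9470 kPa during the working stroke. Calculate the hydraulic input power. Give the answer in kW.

Hydraulic power = P × Q

W ≈ 61.5 kW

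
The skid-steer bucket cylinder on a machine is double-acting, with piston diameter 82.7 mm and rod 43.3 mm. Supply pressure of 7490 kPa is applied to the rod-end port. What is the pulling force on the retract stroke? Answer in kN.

Rod-side annular area A_ann = π/4 × (82.7² − 43.3²) = 3899 mm^2
On retraction the pressure acts on the annular area (bore minus rod).
F = P × A_ann

F ≈ 29.2 kN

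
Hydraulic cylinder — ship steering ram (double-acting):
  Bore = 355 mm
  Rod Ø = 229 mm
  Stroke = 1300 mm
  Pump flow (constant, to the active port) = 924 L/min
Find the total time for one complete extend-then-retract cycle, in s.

t ≈ 13.2 s

Cap-side area A_cap = π/4 × (355 mm)² = 98980 mm^2
Rod-side annular area A_ann = π/4 × (355² − 229²) = 57790 mm^2
t_ext = A_cap·L/Q = 8.355 s
t_ret = A_ann·L/Q = 4.879 s
t_cycle = t_ext + t_ret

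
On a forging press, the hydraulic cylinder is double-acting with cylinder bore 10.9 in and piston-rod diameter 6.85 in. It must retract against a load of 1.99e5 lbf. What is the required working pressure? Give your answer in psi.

P ≈ 3520 psi

Rod-side annular area A_ann = π/4 × (10.9² − 6.85²) = 56.46 in^2
Retraction: pressure acts on the annular area.
P = F / A = 1.99e5 lbf / A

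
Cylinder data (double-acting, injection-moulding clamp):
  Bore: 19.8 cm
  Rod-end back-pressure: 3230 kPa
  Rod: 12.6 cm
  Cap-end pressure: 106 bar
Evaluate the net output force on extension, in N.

F ≈ 2.67e5 N

Cap-side area A_cap = π/4 × (19.8 cm)² = 307.9 cm^2
Rod-side annular area A_ann = π/4 × (19.8² − 12.6²) = 183.2 cm^2
Net thrust = P_cap·A_cap − P_rod·A_ann = 3.264e5 N − 59180 N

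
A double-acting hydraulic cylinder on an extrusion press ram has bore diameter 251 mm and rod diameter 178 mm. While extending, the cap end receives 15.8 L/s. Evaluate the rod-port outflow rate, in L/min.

Q_out ≈ 471 L/min

Cap-side area A_cap = π/4 × (251 mm)² = 49480 mm^2
Rod-side annular area A_ann = π/4 × (251² − 178²) = 24600 mm^2
Piston speed v = Q_in/A_cap; rod-end outflow Q_out = v × A_ann = Q_in × A_ann/A_cap.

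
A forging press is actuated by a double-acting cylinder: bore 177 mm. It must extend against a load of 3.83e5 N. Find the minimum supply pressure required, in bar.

P ≈ 156 bar

Cap-side area A_cap = π/4 × (177 mm)² = 24610 mm^2
P = F / A = 3.83e5 N / A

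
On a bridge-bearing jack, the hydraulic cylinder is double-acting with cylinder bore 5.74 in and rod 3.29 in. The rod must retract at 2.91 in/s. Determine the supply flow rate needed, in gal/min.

Rod-side annular area A_ann = π/4 × (5.74² − 3.29²) = 17.38 in^2
Q = A × v

Q ≈ 13.1 gal/min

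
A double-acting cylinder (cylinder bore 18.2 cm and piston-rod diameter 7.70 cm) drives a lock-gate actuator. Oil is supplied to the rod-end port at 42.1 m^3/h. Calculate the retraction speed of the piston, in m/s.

Rod-side annular area A_ann = π/4 × (18.2² − 7.70²) = 213.6 cm^2
Flow into the rod-end port fills the annular volume.
v = Q / A

v ≈ 0.548 m/s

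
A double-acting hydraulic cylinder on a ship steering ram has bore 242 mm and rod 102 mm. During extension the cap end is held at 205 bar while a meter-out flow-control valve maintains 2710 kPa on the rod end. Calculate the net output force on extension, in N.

F ≈ 8.40e5 N

Cap-side area A_cap = π/4 × (242 mm)² = 46000 mm^2
Rod-side annular area A_ann = π/4 × (242² − 102²) = 37820 mm^2
Net thrust = P_cap·A_cap − P_rod·A_ann = 9.429e5 N − 1.025e5 N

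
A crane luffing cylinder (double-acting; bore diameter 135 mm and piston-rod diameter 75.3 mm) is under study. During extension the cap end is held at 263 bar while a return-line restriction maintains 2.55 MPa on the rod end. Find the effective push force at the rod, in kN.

Cap-side area A_cap = π/4 × (135 mm)² = 14310 mm^2
Rod-side annular area A_ann = π/4 × (135² − 75.3²) = 9861 mm^2
Net thrust = P_cap·A_cap − P_rod·A_ann = 376.5 kN − 25.14 kN

F ≈ 351 kN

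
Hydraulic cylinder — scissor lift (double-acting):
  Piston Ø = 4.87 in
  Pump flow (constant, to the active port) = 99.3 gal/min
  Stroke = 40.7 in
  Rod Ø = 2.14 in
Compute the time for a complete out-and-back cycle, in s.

Cap-side area A_cap = π/4 × (4.87 in)² = 18.63 in^2
Rod-side annular area A_ann = π/4 × (4.87² − 2.14²) = 15.03 in^2
t_ext = A_cap·L/Q = 1.983 s
t_ret = A_ann·L/Q = 1.600 s
t_cycle = t_ext + t_ret

t ≈ 3.58 s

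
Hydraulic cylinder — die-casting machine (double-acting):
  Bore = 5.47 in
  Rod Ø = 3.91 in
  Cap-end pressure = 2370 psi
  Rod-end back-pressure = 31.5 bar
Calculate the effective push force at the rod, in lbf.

F ≈ 50400 lbf

Cap-side area A_cap = π/4 × (5.47 in)² = 23.50 in^2
Rod-side annular area A_ann = π/4 × (5.47² − 3.91²) = 11.49 in^2
Net thrust = P_cap·A_cap − P_rod·A_ann = 55690 lbf − 5251 lbf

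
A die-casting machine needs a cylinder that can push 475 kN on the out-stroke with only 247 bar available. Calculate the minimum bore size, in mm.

D ≈ 156 mm

Extension force acts on the full piston face: F = P × (π/4)D².
D = √(4F / (πP)) = √(4 × 475 kN / (π × 247 bar))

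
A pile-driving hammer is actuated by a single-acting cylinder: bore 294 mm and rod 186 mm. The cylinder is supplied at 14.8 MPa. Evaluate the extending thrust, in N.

Cap-side area A_cap = π/4 × (294 mm)² = 67890 mm^2
F = P × A_cap = 14.8 MPa × A_cap

F ≈ 1.00e6 N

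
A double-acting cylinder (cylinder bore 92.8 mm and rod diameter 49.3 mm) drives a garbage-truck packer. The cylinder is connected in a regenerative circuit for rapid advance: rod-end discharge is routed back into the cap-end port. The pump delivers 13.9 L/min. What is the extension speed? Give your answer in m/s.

v ≈ 0.121 m/s

In regeneration the rod-end outflow joins the pump flow into the cap end, so the net volume the pump must supply per unit advance equals the rod cross-section area.
Rod cross-section A_rod = π/4 × (49.3 mm)² = 1909 mm^2
v = Q_pump / A_rod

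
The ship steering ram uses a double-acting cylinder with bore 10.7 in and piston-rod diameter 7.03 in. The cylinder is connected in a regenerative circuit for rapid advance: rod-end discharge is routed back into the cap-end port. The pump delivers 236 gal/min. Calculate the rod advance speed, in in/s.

In regeneration the rod-end outflow joins the pump flow into the cap end, so the net volume the pump must supply per unit advance equals the rod cross-section area.
Rod cross-section A_rod = π/4 × (7.03 in)² = 38.82 in^2
v = Q_pump / A_rod

v ≈ 23.4 in/s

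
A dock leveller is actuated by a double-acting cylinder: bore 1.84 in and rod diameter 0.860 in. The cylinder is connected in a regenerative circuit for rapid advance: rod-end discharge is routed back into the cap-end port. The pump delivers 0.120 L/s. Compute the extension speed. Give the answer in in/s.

In regeneration the rod-end outflow joins the pump flow into the cap end, so the net volume the pump must supply per unit advance equals the rod cross-section area.
Rod cross-section A_rod = π/4 × (0.860 in)² = 0.5809 in^2
v = Q_pump / A_rod

v ≈ 12.6 in/s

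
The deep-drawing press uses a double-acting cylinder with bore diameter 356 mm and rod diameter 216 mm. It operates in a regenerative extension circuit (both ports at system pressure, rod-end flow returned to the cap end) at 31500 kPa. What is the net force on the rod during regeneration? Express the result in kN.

F ≈ 1150 kN

With equal pressure on both faces, forces on the annular region cancel; the net push is pressure × rod cross-section.
Rod cross-section A_rod = π/4 × (216 mm)² = 36640 mm^2
F = P × A_rod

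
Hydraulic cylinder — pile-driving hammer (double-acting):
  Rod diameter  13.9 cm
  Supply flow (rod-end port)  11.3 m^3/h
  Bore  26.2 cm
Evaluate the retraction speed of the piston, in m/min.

Rod-side annular area A_ann = π/4 × (26.2² − 13.9²) = 387.4 cm^2
Flow into the rod-end port fills the annular volume.
v = Q / A

v ≈ 4.86 m/min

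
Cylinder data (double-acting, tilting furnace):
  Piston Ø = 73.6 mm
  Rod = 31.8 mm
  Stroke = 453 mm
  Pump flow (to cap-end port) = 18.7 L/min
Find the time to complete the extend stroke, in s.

Cap-side area A_cap = π/4 × (73.6 mm)² = 4254 mm^2
Swept volume V = A × L; t = V / Q = A·L / Q

t ≈ 6.18 s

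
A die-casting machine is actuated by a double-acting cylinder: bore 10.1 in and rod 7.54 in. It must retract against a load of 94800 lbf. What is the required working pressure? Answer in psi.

Rod-side annular area A_ann = π/4 × (10.1² − 7.54²) = 35.47 in^2
Retraction: pressure acts on the annular area.
P = F / A = 94800 lbf / A

P ≈ 2670 psi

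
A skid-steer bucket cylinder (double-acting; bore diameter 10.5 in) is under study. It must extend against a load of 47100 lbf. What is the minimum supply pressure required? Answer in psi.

Cap-side area A_cap = π/4 × (10.5 in)² = 86.59 in^2
P = F / A = 47100 lbf / A

P ≈ 544 psi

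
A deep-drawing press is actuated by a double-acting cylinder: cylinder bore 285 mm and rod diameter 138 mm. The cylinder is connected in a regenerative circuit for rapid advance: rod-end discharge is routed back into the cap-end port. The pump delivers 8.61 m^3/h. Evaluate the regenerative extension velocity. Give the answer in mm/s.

In regeneration the rod-end outflow joins the pump flow into the cap end, so the net volume the pump must supply per unit advance equals the rod cross-section area.
Rod cross-section A_rod = π/4 × (138 mm)² = 14960 mm^2
v = Q_pump / A_rod

v ≈ 160 mm/s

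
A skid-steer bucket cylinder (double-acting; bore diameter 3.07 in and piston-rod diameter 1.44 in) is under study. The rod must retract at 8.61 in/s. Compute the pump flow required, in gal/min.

Q ≈ 12.9 gal/min

Rod-side annular area A_ann = π/4 × (3.07² − 1.44²) = 5.774 in^2
Q = A × v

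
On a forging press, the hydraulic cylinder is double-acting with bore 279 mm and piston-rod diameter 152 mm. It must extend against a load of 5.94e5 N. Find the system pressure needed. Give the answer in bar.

Cap-side area A_cap = π/4 × (279 mm)² = 61140 mm^2
P = F / A = 5.94e5 N / A

P ≈ 97.2 bar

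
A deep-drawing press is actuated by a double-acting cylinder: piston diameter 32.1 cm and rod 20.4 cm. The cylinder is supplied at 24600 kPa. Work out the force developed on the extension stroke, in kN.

F ≈ 1990 kN

Cap-side area A_cap = π/4 × (32.1 cm)² = 809.3 cm^2
F = P × A_cap = 24600 kPa × A_cap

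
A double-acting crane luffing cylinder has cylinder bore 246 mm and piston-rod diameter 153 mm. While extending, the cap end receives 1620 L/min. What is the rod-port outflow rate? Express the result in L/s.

Q_out ≈ 16.6 L/s

Cap-side area A_cap = π/4 × (246 mm)² = 47530 mm^2
Rod-side annular area A_ann = π/4 × (246² − 153²) = 29140 mm^2
Piston speed v = Q_in/A_cap; rod-end outflow Q_out = v × A_ann = Q_in × A_ann/A_cap.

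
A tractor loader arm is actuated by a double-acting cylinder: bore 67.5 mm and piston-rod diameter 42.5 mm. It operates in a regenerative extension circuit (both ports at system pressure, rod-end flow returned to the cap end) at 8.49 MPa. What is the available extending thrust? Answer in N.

F ≈ 12000 N

With equal pressure on both faces, forces on the annular region cancel; the net push is pressure × rod cross-section.
Rod cross-section A_rod = π/4 × (42.5 mm)² = 1419 mm^2
F = P × A_rod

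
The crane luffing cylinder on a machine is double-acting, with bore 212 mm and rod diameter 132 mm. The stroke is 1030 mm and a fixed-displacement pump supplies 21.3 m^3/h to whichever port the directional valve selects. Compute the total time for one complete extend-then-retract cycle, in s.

t ≈ 9.91 s

Cap-side area A_cap = π/4 × (212 mm)² = 35300 mm^2
Rod-side annular area A_ann = π/4 × (212² − 132²) = 21610 mm^2
t_ext = A_cap·L/Q = 6.145 s
t_ret = A_ann·L/Q = 3.763 s
t_cycle = t_ext + t_ret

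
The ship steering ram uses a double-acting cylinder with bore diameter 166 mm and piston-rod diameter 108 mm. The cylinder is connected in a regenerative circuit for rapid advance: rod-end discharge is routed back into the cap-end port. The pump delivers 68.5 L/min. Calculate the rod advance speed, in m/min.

v ≈ 7.48 m/min

In regeneration the rod-end outflow joins the pump flow into the cap end, so the net volume the pump must supply per unit advance equals the rod cross-section area.
Rod cross-section A_rod = π/4 × (108 mm)² = 9161 mm^2
v = Q_pump / A_rod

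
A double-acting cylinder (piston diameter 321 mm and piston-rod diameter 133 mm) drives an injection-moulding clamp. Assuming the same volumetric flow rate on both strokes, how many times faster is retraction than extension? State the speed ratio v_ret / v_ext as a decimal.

v_ret/v_ext ≈ 1.21

Cap-side area A_cap = π/4 × (321 mm)² = 80930 mm^2
Rod-side annular area A_ann = π/4 × (321² − 133²) = 67040 mm^2
For equal Q, v ∝ 1/A, so v_ret/v_ext = A_cap/A_ann.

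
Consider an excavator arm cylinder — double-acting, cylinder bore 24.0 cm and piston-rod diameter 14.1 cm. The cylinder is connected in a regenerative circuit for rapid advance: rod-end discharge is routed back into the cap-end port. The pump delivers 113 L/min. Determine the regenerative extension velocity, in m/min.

In regeneration the rod-end outflow joins the pump flow into the cap end, so the net volume the pump must supply per unit advance equals the rod cross-section area.
Rod cross-section A_rod = π/4 × (14.1 cm)² = 156.1 cm^2
v = Q_pump / A_rod

v ≈ 7.24 m/min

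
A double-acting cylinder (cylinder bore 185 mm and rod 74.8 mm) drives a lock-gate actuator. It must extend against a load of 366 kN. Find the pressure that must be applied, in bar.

P ≈ 136 bar

Cap-side area A_cap = π/4 × (185 mm)² = 26880 mm^2
P = F / A = 366 kN / A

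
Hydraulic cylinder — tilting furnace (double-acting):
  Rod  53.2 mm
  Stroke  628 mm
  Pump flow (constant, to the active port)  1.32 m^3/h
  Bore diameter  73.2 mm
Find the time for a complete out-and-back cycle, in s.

t ≈ 10.6 s

Cap-side area A_cap = π/4 × (73.2 mm)² = 4208 mm^2
Rod-side annular area A_ann = π/4 × (73.2² − 53.2²) = 1985 mm^2
t_ext = A_cap·L/Q = 7.208 s
t_ret = A_ann·L/Q = 3.401 s
t_cycle = t_ext + t_ret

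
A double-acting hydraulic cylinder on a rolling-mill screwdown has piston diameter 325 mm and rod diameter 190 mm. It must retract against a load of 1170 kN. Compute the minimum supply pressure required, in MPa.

P ≈ 21.4 MPa

Rod-side annular area A_ann = π/4 × (325² − 190²) = 54600 mm^2
Retraction: pressure acts on the annular area.
P = F / A = 1170 kN / A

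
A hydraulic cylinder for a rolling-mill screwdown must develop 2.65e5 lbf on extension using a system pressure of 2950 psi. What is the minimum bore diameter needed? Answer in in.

D ≈ 10.7 in

Extension force acts on the full piston face: F = P × (π/4)D².
D = √(4F / (πP)) = √(4 × 2.65e5 lbf / (π × 2950 psi))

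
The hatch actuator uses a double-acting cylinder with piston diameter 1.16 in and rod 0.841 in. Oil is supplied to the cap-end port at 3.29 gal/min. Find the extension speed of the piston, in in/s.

Cap-side area A_cap = π/4 × (1.16 in)² = 1.057 in^2
v = Q / A

v ≈ 12.0 in/s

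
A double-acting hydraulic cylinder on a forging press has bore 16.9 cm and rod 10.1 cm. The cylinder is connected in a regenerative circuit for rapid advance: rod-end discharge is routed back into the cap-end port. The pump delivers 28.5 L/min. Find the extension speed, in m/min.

In regeneration the rod-end outflow joins the pump flow into the cap end, so the net volume the pump must supply per unit advance equals the rod cross-section area.
Rod cross-section A_rod = π/4 × (10.1 cm)² = 80.12 cm^2
v = Q_pump / A_rod

v ≈ 3.56 m/min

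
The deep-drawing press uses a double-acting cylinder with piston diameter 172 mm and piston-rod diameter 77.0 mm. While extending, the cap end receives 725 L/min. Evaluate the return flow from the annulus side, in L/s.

Cap-side area A_cap = π/4 × (172 mm)² = 23240 mm^2
Rod-side annular area A_ann = π/4 × (172² − 77.0²) = 18580 mm^2
Piston speed v = Q_in/A_cap; rod-end outflow Q_out = v × A_ann = Q_in × A_ann/A_cap.

Q_out ≈ 9.66 L/s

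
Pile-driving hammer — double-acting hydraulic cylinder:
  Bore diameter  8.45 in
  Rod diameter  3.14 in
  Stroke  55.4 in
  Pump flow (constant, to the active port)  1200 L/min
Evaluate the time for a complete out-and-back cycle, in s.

Cap-side area A_cap = π/4 × (8.45 in)² = 56.08 in^2
Rod-side annular area A_ann = π/4 × (8.45² − 3.14²) = 48.34 in^2
t_ext = A_cap·L/Q = 2.546 s
t_ret = A_ann·L/Q = 2.194 s
t_cycle = t_ext + t_ret

t ≈ 4.74 s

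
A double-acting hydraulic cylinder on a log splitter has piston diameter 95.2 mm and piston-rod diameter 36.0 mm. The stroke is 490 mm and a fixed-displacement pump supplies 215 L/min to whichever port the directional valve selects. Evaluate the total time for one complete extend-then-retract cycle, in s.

Cap-side area A_cap = π/4 × (95.2 mm)² = 7118 mm^2
Rod-side annular area A_ann = π/4 × (95.2² − 36.0²) = 6100 mm^2
t_ext = A_cap·L/Q = 0.9734 s
t_ret = A_ann·L/Q = 0.8342 s
t_cycle = t_ext + t_ret

t ≈ 1.81 s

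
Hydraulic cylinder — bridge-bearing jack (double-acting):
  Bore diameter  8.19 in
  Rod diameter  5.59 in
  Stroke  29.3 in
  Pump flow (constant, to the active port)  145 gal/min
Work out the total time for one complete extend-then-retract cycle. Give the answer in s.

t ≈ 4.24 s

Cap-side area A_cap = π/4 × (8.19 in)² = 52.68 in^2
Rod-side annular area A_ann = π/4 × (8.19² − 5.59²) = 28.14 in^2
t_ext = A_cap·L/Q = 2.765 s
t_ret = A_ann·L/Q = 1.477 s
t_cycle = t_ext + t_ret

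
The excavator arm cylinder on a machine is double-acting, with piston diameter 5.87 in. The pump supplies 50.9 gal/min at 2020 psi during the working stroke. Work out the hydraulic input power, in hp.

W ≈ 60.0 hp

Hydraulic power = P × Q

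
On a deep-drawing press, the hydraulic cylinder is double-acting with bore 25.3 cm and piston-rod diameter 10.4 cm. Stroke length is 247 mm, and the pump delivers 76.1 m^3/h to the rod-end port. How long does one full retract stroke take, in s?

t ≈ 0.488 s

Rod-side annular area A_ann = π/4 × (25.3² − 10.4²) = 417.8 cm^2
Swept volume V = A × L; t = V / Q = A·L / Q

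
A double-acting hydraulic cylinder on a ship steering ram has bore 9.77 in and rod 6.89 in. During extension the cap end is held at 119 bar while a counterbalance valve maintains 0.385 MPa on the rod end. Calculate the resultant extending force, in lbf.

Cap-side area A_cap = π/4 × (9.77 in)² = 74.97 in^2
Rod-side annular area A_ann = π/4 × (9.77² − 6.89²) = 37.68 in^2
Net thrust = P_cap·A_cap − P_rod·A_ann = 1.294e5 lbf − 2104 lbf

F ≈ 1.27e5 lbf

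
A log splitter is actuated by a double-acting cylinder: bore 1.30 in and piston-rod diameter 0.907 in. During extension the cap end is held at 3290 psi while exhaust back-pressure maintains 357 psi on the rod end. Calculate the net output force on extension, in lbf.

F ≈ 4120 lbf

Cap-side area A_cap = π/4 × (1.30 in)² = 1.327 in^2
Rod-side annular area A_ann = π/4 × (1.30² − 0.907²) = 0.6812 in^2
Net thrust = P_cap·A_cap − P_rod·A_ann = 4367 lbf − 243.2 lbf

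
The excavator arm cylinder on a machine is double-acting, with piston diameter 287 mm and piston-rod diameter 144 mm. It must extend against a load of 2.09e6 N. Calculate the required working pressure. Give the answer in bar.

Cap-side area A_cap = π/4 × (287 mm)² = 64690 mm^2
P = F / A = 2.09e6 N / A

P ≈ 323 bar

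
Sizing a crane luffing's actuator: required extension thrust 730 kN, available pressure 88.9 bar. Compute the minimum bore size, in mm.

D ≈ 323 mm

Extension force acts on the full piston face: F = P × (π/4)D².
D = √(4F / (πP)) = √(4 × 730 kN / (π × 88.9 bar))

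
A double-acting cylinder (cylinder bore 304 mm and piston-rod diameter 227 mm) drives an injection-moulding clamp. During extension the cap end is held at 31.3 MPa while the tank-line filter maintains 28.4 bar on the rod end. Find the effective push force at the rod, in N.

Cap-side area A_cap = π/4 × (304 mm)² = 72580 mm^2
Rod-side annular area A_ann = π/4 × (304² − 227²) = 32110 mm^2
Net thrust = P_cap·A_cap − P_rod·A_ann = 2.272e6 N − 91200 N

F ≈ 2.18e6 N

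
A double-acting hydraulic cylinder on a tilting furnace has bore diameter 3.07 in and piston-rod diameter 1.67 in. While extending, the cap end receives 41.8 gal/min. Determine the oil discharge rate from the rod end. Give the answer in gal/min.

Q_out ≈ 29.4 gal/min

Cap-side area A_cap = π/4 × (3.07 in)² = 7.402 in^2
Rod-side annular area A_ann = π/4 × (3.07² − 1.67²) = 5.212 in^2
Piston speed v = Q_in/A_cap; rod-end outflow Q_out = v × A_ann = Q_in × A_ann/A_cap.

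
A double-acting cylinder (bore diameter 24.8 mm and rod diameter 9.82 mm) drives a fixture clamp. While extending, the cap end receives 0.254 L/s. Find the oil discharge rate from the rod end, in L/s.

Q_out ≈ 0.214 L/s

Cap-side area A_cap = π/4 × (24.8 mm)² = 483.1 mm^2
Rod-side annular area A_ann = π/4 × (24.8² − 9.82²) = 407.3 mm^2
Piston speed v = Q_in/A_cap; rod-end outflow Q_out = v × A_ann = Q_in × A_ann/A_cap.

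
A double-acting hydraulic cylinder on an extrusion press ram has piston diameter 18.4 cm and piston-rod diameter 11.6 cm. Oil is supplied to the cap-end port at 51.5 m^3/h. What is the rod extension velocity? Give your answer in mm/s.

v ≈ 538 mm/s

Cap-side area A_cap = π/4 × (18.4 cm)² = 265.9 cm^2
v = Q / A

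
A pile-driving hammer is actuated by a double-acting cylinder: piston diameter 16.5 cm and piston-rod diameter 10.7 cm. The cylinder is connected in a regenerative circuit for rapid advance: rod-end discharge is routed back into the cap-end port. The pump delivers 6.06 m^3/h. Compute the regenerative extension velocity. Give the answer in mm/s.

In regeneration the rod-end outflow joins the pump flow into the cap end, so the net volume the pump must supply per unit advance equals the rod cross-section area.
Rod cross-section A_rod = π/4 × (10.7 cm)² = 89.92 cm^2
v = Q_pump / A_rod

v ≈ 187 mm/s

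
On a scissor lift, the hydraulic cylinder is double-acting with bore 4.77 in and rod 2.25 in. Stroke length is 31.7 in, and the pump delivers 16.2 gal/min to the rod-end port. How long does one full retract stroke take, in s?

t ≈ 7.06 s

Rod-side annular area A_ann = π/4 × (4.77² − 2.25²) = 13.89 in^2
Swept volume V = A × L; t = V / Q = A·L / Q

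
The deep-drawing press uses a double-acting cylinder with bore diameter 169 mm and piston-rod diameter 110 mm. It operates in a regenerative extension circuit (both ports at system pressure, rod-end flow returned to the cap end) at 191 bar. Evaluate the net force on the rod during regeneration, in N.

F ≈ 1.82e5 N

With equal pressure on both faces, forces on the annular region cancel; the net push is pressure × rod cross-section.
Rod cross-section A_rod = π/4 × (110 mm)² = 9503 mm^2
F = P × A_rod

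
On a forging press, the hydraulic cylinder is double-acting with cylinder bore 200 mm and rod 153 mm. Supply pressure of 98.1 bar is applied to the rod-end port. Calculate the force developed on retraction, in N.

F ≈ 1.28e5 N

Rod-side annular area A_ann = π/4 × (200² − 153²) = 13030 mm^2
On retraction the pressure acts on the annular area (bore minus rod).
F = P × A_ann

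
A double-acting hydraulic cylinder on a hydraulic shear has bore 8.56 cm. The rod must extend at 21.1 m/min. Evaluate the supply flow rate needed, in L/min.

Cap-side area A_cap = π/4 × (8.56 cm)² = 57.55 cm^2
Q = A × v

Q ≈ 121 L/min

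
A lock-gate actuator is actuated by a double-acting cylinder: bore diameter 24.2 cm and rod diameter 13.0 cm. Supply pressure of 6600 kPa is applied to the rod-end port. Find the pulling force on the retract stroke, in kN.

Rod-side annular area A_ann = π/4 × (24.2² − 13.0²) = 327.2 cm^2
On retraction the pressure acts on the annular area (bore minus rod).
F = P × A_ann

F ≈ 216 kN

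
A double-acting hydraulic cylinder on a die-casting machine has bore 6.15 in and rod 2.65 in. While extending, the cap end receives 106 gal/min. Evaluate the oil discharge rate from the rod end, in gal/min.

Cap-side area A_cap = π/4 × (6.15 in)² = 29.71 in^2
Rod-side annular area A_ann = π/4 × (6.15² − 2.65²) = 24.19 in^2
Piston speed v = Q_in/A_cap; rod-end outflow Q_out = v × A_ann = Q_in × A_ann/A_cap.

Q_out ≈ 86.3 gal/min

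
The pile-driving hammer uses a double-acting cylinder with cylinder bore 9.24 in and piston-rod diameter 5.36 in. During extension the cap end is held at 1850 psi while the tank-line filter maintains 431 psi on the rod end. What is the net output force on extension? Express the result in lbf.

F ≈ 1.05e5 lbf

Cap-side area A_cap = π/4 × (9.24 in)² = 67.06 in^2
Rod-side annular area A_ann = π/4 × (9.24² − 5.36²) = 44.49 in^2
Net thrust = P_cap·A_cap − P_rod·A_ann = 1.241e5 lbf − 19180 lbf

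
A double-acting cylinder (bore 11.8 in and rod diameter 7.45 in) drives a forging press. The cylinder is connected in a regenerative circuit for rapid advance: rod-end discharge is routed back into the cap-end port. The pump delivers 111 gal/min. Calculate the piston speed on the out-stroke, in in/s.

v ≈ 9.80 in/s

In regeneration the rod-end outflow joins the pump flow into the cap end, so the net volume the pump must supply per unit advance equals the rod cross-section area.
Rod cross-section A_rod = π/4 × (7.45 in)² = 43.59 in^2
v = Q_pump / A_rod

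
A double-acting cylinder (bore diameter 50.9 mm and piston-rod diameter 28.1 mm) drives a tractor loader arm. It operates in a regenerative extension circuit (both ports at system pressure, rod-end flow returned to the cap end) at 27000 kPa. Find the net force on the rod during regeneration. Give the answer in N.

F ≈ 16700 N

With equal pressure on both faces, forces on the annular region cancel; the net push is pressure × rod cross-section.
Rod cross-section A_rod = π/4 × (28.1 mm)² = 620.2 mm^2
F = P × A_rod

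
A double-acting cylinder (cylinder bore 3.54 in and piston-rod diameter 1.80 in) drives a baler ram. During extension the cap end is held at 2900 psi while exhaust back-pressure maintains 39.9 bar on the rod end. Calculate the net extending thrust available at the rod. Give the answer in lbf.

F ≈ 24300 lbf

Cap-side area A_cap = π/4 × (3.54 in)² = 9.842 in^2
Rod-side annular area A_ann = π/4 × (3.54² − 1.80²) = 7.298 in^2
Net thrust = P_cap·A_cap − P_rod·A_ann = 28540 lbf − 4223 lbf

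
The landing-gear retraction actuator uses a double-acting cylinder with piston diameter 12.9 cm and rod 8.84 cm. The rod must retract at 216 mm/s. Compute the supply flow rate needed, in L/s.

Rod-side annular area A_ann = π/4 × (12.9² − 8.84²) = 69.32 cm^2
Q = A × v

Q ≈ 1.50 L/s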